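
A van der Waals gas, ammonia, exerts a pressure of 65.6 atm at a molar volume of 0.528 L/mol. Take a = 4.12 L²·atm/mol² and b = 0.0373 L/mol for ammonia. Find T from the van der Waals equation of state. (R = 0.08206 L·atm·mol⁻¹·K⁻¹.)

T ≈ 480.6 K

T = (P + a/V_m²)(V_m − b)/R
P + a/V_m² = 65.6 + 4.12/(0.528)² = 80.378 atm
V_m − b = 0.528 − 0.0373 = 0.49070 L/mol
T = (80.378)(0.49070)/0.08206 = 480.6 K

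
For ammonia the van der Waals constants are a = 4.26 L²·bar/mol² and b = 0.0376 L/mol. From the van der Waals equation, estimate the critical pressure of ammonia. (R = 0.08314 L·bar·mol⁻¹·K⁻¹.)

P_c ≈ 111.6 bar

For a van der Waals gas, P_c = a/(27b²).
P_c = 4.26/(27×(0.0376)²) = 4.26/0.038172 = 111.6 bar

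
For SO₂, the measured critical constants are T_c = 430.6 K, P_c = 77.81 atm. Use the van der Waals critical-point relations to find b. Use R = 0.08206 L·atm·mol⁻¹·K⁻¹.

b ≈ 0.05676 L/mol

From T_c = 8a/(27Rb) and P_c = a/(27b²): b = R T_c/(8 P_c).
b = (0.08206)(430.6)/(8×77.81) = 35.335/622.48 = 0.05676 L/mol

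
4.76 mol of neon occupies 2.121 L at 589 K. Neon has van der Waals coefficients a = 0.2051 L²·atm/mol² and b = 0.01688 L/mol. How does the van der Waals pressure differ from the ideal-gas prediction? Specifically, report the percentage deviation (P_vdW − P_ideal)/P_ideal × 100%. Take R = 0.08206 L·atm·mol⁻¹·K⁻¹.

2.99 %

Ideal: P_ideal = nRT/V = (4.76)(0.08206)(589)/2.121 = 108.471 atm
vdW: P = nRT/(V − nb) − a n²/V² = 230.067/2.04065 − 4.64707/4.49864 = 112.742 − 1.03299 = 111.709 atm
% deviation = (111.709 − 108.471)/108.471 × 100% = 2.99%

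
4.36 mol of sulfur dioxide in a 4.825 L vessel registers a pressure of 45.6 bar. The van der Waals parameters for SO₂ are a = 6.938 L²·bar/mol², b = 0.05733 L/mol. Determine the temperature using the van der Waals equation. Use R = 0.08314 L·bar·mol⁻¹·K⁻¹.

T = (P + a n²/V²)(V − nb)/(nR)
P + a n²/V² = 45.6 + (6.938)(4.36)²/(4.825)² = 51.265 bar
V − nb = 4.825 − (4.36)(0.05733) = 4.5750 L
T = (51.265)(4.5750)/((4.36)(0.08314)) = 647.0 K

T ≈ 647.0 K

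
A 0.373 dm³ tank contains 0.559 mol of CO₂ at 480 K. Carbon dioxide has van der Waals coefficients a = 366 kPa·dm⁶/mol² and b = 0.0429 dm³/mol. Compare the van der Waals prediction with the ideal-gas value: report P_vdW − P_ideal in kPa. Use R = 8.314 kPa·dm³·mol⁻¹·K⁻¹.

ΔP ≈ -411.1 kPa

Ideal: P_ideal = nRT/V = (0.559)(8.314)(480)/0.373 = 5980.73 kPa
vdW: P = nRT/(V − nb) − a n²/V² = 2230.81/0.349019 − 114.368/0.139129 = 6391.66 − 822.028 = 5569.63 kPa
ΔP = 5569.63 − 5980.73 = -411.1 kPa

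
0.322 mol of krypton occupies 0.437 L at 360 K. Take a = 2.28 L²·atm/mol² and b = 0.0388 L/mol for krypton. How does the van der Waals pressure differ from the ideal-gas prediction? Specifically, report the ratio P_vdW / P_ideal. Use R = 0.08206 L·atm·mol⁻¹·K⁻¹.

Ideal: P_ideal = nRT/V = (0.322)(0.08206)(360)/0.437 = 21.7675 atm
vdW: P = nRT/(V − nb) − a n²/V² = 9.51240/0.424506 − 0.236400/0.190969 = 22.4082 − 1.23790 = 21.1703 atm
Ratio = 21.1703/21.7675 = 0.9726

P_vdW / P_ideal ≈ 0.9726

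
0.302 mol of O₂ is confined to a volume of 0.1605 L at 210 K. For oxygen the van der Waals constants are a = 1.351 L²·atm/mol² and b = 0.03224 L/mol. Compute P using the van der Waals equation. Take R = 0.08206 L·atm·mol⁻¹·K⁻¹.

P ≈ 29.74 atm

P = nRT/(V − nb) − a n²/V²
nRT/(V − nb) = (0.302)(0.08206)(210)/(0.1605 − 0.302×0.03224) = 5.2042/0.15076 = 34.520 atm
a n²/V² = (1.351)(0.302)²/(0.1605)² = 4.7832 atm
P = 34.520 − 4.7832 = 29.74 atm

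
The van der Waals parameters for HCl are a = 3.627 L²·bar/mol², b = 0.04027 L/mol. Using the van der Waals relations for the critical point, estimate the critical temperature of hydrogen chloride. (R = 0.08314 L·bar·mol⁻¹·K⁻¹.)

For a van der Waals gas, T_c = 8a/(27Rb).
T_c = 8×3.627/(27×0.08314×0.04027) = 29.016/0.090397 = 321.0 K

T_c ≈ 321.0 K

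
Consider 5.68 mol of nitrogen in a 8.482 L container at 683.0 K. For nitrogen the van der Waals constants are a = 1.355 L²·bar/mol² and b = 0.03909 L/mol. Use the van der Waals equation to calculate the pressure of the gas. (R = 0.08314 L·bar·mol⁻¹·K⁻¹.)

P ≈ 38.44 bar

P = nRT/(V − nb) − a n²/V²
nRT/(V − nb) = (5.68)(0.08314)(683.0)/(8.482 − 5.68×0.03909) = 322.54/8.2600 = 39.048 bar
a n²/V² = (1.355)(5.68)²/(8.482)² = 0.60763 bar
P = 39.048 − 0.60763 = 38.44 bar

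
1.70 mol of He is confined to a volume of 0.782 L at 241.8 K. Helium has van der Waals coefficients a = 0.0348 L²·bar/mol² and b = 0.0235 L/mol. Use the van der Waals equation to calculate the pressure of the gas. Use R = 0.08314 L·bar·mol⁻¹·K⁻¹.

P ≈ 45.89 bar

P = nRT/(V − nb) − a n²/V²
nRT/(V − nb) = (1.70)(0.08314)(241.8)/(0.782 − 1.70×0.0235) = 34.176/0.74205 = 46.056 bar
a n²/V² = (0.0348)(1.70)²/(0.782)² = 0.16446 bar
P = 46.056 − 0.16446 = 45.89 bar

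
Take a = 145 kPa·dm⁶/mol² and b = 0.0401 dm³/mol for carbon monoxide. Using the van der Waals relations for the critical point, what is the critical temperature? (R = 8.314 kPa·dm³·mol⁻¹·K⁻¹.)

T_c ≈ 128.9 K

For a van der Waals gas, T_c = 8a/(27Rb).
T_c = 8×145/(27×8.314×0.0401) = 1160.0/9.0016 = 128.9 K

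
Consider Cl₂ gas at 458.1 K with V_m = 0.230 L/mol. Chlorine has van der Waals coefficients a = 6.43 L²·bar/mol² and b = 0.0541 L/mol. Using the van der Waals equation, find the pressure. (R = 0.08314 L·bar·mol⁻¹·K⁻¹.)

P = RT/(V_m − b) − a/V_m²
RT/(V_m − b) = (0.08314)(458.1)/(0.230 − 0.0541) = 38.086/0.17590 = 216.52 bar
a/V_m² = 6.43/(0.230)² = 121.55 bar
P = 216.52 − 121.55 = 94.97 bar

P ≈ 94.97 bar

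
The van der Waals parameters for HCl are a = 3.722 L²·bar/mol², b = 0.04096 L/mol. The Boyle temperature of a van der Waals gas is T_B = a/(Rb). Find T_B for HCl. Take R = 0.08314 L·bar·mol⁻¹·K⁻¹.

T_B ≈ 1093 K

For a van der Waals gas the second virial coefficient B₂ = b − a/(RT) vanishes at T_B = a/(Rb).
T_B = 3.722/(0.08314×0.04096) = 3.722/0.0034054 = 1093 K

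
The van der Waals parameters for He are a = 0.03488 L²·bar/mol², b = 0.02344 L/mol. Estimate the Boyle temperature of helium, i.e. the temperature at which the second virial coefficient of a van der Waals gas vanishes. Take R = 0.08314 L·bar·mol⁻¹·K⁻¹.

For a van der Waals gas the second virial coefficient B₂ = b − a/(RT) vanishes at T_B = a/(Rb).
T_B = 0.03488/(0.08314×0.02344) = 0.03488/0.0019488 = 17.90 K

T_B ≈ 17.90 K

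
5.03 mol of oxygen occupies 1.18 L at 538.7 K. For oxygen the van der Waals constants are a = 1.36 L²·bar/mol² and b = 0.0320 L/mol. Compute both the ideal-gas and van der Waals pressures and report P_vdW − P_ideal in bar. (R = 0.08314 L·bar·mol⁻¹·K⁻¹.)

ΔP ≈ 5.44 bar

Ideal: P_ideal = nRT/V = (5.03)(0.08314)(538.7)/1.18 = 190.916 bar
vdW: P = nRT/(V − nb) − a n²/V² = 225.281/1.01904 − 34.4092/1.39240 = 221.072 − 24.7122 = 196.360 bar
ΔP = 196.360 − 190.916 = 5.44 bar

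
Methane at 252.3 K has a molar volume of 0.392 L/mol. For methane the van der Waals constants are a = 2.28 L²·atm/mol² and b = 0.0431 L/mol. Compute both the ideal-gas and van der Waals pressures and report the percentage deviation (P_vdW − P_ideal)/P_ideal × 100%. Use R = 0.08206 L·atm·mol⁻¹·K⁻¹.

-15.74 %

Ideal: P_ideal = RT/V_m = (0.08206)(252.3)/0.392 = 52.8157 atm
vdW: P = RT/(V_m − b) − a/V_m² = 20.7037/0.348900 − 2.28/0.153664 = 59.3399 − 14.8376 = 44.5023 atm
% deviation = (44.5023 − 52.8157)/52.8157 × 100% = -15.74%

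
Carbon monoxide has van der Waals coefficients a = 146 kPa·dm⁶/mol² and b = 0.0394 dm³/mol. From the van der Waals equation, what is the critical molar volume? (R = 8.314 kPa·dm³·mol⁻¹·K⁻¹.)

For a van der Waals gas, V_m,c = 3b.
V_m,c = 3×0.0394 = 0.1182 dm³/mol

V_m,c ≈ 0.1182 dm³/mol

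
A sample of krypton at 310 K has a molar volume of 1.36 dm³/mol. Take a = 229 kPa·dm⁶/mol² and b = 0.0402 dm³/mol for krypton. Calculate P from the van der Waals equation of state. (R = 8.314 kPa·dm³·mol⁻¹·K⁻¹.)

P = RT/(V_m − b) − a/V_m²
RT/(V_m − b) = (8.314)(310)/(1.36 − 0.0402) = 2577.3/1.3198 = 1952.8 kPa
a/V_m² = 229/(1.36)² = 123.81 kPa
P = 1952.8 − 123.81 = 1829 kPa

P ≈ 1829 kPa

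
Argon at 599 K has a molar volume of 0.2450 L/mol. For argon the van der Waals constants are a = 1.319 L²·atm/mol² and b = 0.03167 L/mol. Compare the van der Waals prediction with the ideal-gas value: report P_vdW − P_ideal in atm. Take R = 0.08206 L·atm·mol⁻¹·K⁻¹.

ΔP ≈ 7.81 atm

Ideal: P_ideal = RT/V_m = (0.08206)(599)/0.2450 = 200.628 atm
vdW: P = RT/(V_m − b) − a/V_m² = 49.1539/0.213330 − 1.319/0.0600250 = 230.413 − 21.9742 = 208.439 atm
ΔP = 208.439 − 200.628 = 7.81 atm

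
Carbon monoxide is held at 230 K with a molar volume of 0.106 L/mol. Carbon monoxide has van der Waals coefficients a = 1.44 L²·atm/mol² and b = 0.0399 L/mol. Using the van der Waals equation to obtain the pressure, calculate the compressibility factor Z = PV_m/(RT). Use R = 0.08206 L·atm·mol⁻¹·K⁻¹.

P = RT/(V_m − b) − a/V_m² = (0.08206)(230)/(0.106 − 0.0399) − 1.44/(0.106)²
  = 18.874/0.066100 − 128.16 = 285.54 − 128.16 = 157.38 atm
Z = PV_m/(RT) = (157.38)(0.106)/((0.08206)(230)) = 16.682/18.874 = 0.8839

Z ≈ 0.8839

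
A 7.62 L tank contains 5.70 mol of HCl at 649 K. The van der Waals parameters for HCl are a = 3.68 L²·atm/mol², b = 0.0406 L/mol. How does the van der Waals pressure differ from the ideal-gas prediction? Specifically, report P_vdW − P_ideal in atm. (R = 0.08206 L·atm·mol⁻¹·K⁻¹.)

Ideal: P_ideal = nRT/V = (5.70)(0.08206)(649)/7.62 = 39.8379 atm
vdW: P = nRT/(V − nb) − a n²/V² = 303.565/7.38858 − 119.563/58.0644 = 41.0857 − 2.05914 = 39.0266 atm
ΔP = 39.0266 − 39.8379 = -0.811 atm

ΔP ≈ -0.811 atm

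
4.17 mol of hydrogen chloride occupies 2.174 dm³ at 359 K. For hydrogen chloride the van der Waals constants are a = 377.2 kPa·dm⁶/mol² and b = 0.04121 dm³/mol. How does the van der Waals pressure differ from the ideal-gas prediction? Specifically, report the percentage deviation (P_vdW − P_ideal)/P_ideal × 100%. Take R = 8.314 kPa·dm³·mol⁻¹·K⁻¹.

-15.66 %

Ideal: P_ideal = nRT/V = (4.17)(8.314)(359)/2.174 = 5725.07 kPa
vdW: P = nRT/(V − nb) − a n²/V² = 12446.3/2.00215 − 6559.09/4.72628 = 6216.47 − 1387.79 = 4828.68 kPa
% deviation = (4828.68 − 5725.07)/5725.07 × 100% = -15.66%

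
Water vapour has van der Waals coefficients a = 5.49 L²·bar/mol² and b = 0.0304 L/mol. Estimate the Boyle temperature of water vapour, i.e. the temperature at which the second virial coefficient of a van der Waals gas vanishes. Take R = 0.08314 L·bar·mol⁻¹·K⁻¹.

T_B ≈ 2172 K

For a van der Waals gas the second virial coefficient B₂ = b − a/(RT) vanishes at T_B = a/(Rb).
T_B = 5.49/(0.08314×0.0304) = 5.49/0.0025275 = 2172 K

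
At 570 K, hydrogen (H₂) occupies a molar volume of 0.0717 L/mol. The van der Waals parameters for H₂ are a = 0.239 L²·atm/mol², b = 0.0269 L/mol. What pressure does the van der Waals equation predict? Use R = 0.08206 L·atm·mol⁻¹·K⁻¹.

P = RT/(V_m − b) − a/V_m²
RT/(V_m − b) = (0.08206)(570)/(0.0717 − 0.0269) = 46.774/0.044800 = 1044.1 atm
a/V_m² = 0.239/(0.0717)² = 46.490 atm
P = 1044.1 − 46.490 = 997.6 atm

P ≈ 997.6 atm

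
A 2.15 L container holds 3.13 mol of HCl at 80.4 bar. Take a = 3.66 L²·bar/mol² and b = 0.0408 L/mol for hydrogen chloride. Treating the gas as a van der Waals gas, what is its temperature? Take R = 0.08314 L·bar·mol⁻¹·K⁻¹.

T ≈ 685.1 K

T = (P + a n²/V²)(V − nb)/(nR)
P + a n²/V² = 80.4 + (3.66)(3.13)²/(2.15)² = 88.157 bar
V − nb = 2.15 − (3.13)(0.0408) = 2.0223 L
T = (88.157)(2.0223)/((3.13)(0.08314)) = 685.1 K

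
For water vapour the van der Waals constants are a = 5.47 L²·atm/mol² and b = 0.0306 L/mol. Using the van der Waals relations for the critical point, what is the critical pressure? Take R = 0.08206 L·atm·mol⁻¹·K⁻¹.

P_c ≈ 216.4 atm

For a van der Waals gas, P_c = a/(27b²).
P_c = 5.47/(27×(0.0306)²) = 5.47/0.025282 = 216.4 atm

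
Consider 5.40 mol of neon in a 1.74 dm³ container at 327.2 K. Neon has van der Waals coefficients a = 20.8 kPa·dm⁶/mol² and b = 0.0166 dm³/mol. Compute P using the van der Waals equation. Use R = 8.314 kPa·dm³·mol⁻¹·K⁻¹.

P ≈ 8701 kPa

P = nRT/(V − nb) − a n²/V²
nRT/(V − nb) = (5.40)(8.314)(327.2)/(1.74 − 5.40×0.0166) = 14690/1.6504 = 8900.9 kPa
a n²/V² = (20.8)(5.40)²/(1.74)² = 200.33 kPa
P = 8900.9 − 200.33 = 8701 kPa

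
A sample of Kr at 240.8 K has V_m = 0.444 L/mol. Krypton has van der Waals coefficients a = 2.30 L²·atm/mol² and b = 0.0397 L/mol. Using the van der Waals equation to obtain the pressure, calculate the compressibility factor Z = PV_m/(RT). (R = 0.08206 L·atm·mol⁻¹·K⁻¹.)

Z ≈ 0.8360

P = RT/(V_m − b) − a/V_m² = (0.08206)(240.8)/(0.444 − 0.0397) − 2.30/(0.444)²
  = 19.760/0.40430 − 11.667 = 48.875 − 11.667 = 37.208 atm
Z = PV_m/(RT) = (37.208)(0.444)/((0.08206)(240.8)) = 16.520/19.760 = 0.8360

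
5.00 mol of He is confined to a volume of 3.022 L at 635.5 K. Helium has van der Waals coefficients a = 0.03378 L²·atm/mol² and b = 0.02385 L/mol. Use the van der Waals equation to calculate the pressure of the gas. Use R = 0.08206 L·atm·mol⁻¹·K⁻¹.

P = nRT/(V − nb) − a n²/V²
nRT/(V − nb) = (5.00)(0.08206)(635.5)/(3.022 − 5.00×0.02385) = 260.75/2.9028 = 89.827 atm
a n²/V² = (0.03378)(5.00)²/(3.022)² = 0.092472 atm
P = 89.827 − 0.092472 = 89.73 atm

P ≈ 89.73 atm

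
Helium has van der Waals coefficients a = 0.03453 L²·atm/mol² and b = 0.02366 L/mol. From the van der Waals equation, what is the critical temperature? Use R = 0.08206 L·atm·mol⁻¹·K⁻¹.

For a van der Waals gas, T_c = 8a/(27Rb).
T_c = 8×0.03453/(27×0.08206×0.02366) = 0.27624/0.052422 = 5.270 K

T_c ≈ 5.270 K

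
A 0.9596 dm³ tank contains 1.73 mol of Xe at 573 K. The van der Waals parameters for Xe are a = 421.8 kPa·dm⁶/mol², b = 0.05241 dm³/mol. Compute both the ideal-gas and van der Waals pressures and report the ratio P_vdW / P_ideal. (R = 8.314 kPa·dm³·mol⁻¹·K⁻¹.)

P_vdW / P_ideal ≈ 0.9447

Ideal: P_ideal = nRT/V = (1.73)(8.314)(573)/0.9596 = 8588.56 kPa
vdW: P = nRT/(V − nb) − a n²/V² = 8241.59/0.868931 − 1262.41/0.920832 = 9484.75 − 1370.94 = 8113.81 kPa
Ratio = 8113.81/8588.56 = 0.9447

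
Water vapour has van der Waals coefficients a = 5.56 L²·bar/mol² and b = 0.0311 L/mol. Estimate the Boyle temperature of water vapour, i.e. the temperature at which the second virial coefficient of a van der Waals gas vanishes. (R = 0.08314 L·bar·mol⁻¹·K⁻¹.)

T_B ≈ 2150 K

For a van der Waals gas the second virial coefficient B₂ = b − a/(RT) vanishes at T_B = a/(Rb).
T_B = 5.56/(0.08314×0.0311) = 5.56/0.0025857 = 2150 K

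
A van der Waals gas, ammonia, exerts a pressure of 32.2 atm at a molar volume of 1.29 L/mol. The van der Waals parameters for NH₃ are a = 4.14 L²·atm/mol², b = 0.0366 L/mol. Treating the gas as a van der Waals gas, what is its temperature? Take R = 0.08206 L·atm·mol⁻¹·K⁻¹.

T ≈ 529.8 K

T = (P + a/V_m²)(V_m − b)/R
P + a/V_m² = 32.2 + 4.14/(1.29)² = 34.688 atm
V_m − b = 1.29 − 0.0366 = 1.2534 L/mol
T = (34.688)(1.2534)/0.08206 = 529.8 K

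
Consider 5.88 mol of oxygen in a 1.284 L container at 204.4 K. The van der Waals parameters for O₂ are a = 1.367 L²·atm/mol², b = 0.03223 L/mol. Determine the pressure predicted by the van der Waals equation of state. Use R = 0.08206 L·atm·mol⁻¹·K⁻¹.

P = nRT/(V − nb) − a n²/V²
nRT/(V − nb) = (5.88)(0.08206)(204.4)/(1.284 − 5.88×0.03223) = 98.626/1.0945 = 90.111 atm
a n²/V² = (1.367)(5.88)²/(1.284)² = 28.668 atm
P = 90.111 − 28.668 = 61.44 atm

P ≈ 61.44 atm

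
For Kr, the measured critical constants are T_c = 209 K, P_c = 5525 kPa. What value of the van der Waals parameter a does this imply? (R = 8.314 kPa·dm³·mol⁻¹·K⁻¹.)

From T_c = 8a/(27Rb) and P_c = a/(27b²): a = 27 R² T_c²/(64 P_c).
a = 27×(8.314)²×(209)²/(64×5525) = 81522291/353600 = 230.5 kPa·dm⁶/mol²

a ≈ 230.5 kPa·dm⁶/mol²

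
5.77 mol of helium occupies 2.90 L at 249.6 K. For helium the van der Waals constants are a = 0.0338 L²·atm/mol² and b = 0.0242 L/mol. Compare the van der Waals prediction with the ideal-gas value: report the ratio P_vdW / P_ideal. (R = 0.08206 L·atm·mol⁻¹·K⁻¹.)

P_vdW / P_ideal ≈ 1.047

Ideal: P_ideal = nRT/V = (5.77)(0.08206)(249.6)/2.90 = 40.7525 atm
vdW: P = nRT/(V − nb) − a n²/V² = 118.182/2.76037 − 1.12530/8.41000 = 42.8138 − 0.133805 = 42.6800 atm
Ratio = 42.6800/40.7525 = 1.047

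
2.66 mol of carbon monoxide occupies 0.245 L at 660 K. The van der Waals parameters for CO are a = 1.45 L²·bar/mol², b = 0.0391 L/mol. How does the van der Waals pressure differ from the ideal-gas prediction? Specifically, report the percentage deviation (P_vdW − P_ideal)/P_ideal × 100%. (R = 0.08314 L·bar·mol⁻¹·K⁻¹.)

45.08 %

Ideal: P_ideal = nRT/V = (2.66)(0.08314)(660)/0.245 = 595.757 bar
vdW: P = nRT/(V − nb) − a n²/V² = 145.961/0.140994 − 10.2596/0.0600250 = 1035.23 − 170.922 = 864.31 bar
% deviation = (864.31 − 595.757)/595.757 × 100% = 45.08%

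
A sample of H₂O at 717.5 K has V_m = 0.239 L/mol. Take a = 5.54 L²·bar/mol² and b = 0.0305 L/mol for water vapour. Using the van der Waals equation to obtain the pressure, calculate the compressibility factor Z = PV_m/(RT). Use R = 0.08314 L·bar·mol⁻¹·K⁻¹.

Z ≈ 0.7577

P = RT/(V_m − b) − a/V_m² = (0.08314)(717.5)/(0.239 − 0.0305) − 5.54/(0.239)²
  = 59.653/0.20850 − 96.987 = 286.11 − 96.987 = 189.12 bar
Z = PV_m/(RT) = (189.12)(0.239)/((0.08314)(717.5)) = 45.200/59.653 = 0.7577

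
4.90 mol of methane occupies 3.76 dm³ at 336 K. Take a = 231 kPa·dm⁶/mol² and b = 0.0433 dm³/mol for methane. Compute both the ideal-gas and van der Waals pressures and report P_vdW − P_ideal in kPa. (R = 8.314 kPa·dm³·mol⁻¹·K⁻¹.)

Ideal: P_ideal = nRT/V = (4.90)(8.314)(336)/3.76 = 3640.47 kPa
vdW: P = nRT/(V − nb) − a n²/V² = 13688.2/3.54783 − 5546.31/14.1376 = 3858.19 − 392.309 = 3465.88 kPa
ΔP = 3465.88 − 3640.47 = -174.6 kPa

ΔP ≈ -174.6 kPa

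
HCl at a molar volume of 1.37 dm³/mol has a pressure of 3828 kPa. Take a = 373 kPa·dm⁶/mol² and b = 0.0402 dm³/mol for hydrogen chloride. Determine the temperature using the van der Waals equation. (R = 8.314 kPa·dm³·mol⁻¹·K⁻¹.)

T ≈ 644.1 K

T = (P + a/V_m²)(V_m − b)/R
P + a/V_m² = 3828 + 373/(1.37)² = 4026.7 kPa
V_m − b = 1.37 − 0.0402 = 1.3298 dm³/mol
T = (4026.7)(1.3298)/8.314 = 644.1 K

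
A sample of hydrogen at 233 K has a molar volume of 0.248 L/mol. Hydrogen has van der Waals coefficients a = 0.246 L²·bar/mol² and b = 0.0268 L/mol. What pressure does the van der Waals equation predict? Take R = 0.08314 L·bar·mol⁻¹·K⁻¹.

P = RT/(V_m − b) − a/V_m²
RT/(V_m − b) = (0.08314)(233)/(0.248 − 0.0268) = 19.372/0.22120 = 87.577 bar
a/V_m² = 0.246/(0.248)² = 3.9997 bar
P = 87.577 − 3.9997 = 83.58 bar

P ≈ 83.58 bar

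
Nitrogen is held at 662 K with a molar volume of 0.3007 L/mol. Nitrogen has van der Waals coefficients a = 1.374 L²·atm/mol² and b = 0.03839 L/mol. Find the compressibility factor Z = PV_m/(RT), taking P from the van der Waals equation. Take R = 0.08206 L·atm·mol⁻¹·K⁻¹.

Z ≈ 1.062

P = RT/(V_m − b) − a/V_m² = (0.08206)(662)/(0.3007 − 0.03839) − 1.374/(0.3007)²
  = 54.324/0.26231 − 15.196 = 207.10 − 15.196 = 191.90 atm
Z = PV_m/(RT) = (191.90)(0.3007)/((0.08206)(662)) = 57.704/54.324 = 1.062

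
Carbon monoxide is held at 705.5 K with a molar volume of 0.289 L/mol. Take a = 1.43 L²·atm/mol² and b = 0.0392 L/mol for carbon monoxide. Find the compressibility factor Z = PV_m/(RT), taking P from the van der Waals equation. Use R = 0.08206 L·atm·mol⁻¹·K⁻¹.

Z ≈ 1.071

P = RT/(V_m − b) − a/V_m² = (0.08206)(705.5)/(0.289 − 0.0392) − 1.43/(0.289)²
  = 57.893/0.24980 − 17.121 = 231.76 − 17.121 = 214.64 atm
Z = PV_m/(RT) = (214.64)(0.289)/((0.08206)(705.5)) = 62.031/57.893 = 1.071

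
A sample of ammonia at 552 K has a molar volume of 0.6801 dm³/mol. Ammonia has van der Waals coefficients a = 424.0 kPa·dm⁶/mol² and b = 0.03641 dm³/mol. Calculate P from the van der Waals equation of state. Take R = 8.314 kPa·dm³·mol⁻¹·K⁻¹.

P ≈ 6213 kPa

P = RT/(V_m − b) − a/V_m²
RT/(V_m − b) = (8.314)(552)/(0.6801 − 0.03641) = 4589.3/0.64369 = 7129.7 kPa
a/V_m² = 424.0/(0.6801)² = 916.69 kPa
P = 7129.7 − 916.69 = 6213 kPa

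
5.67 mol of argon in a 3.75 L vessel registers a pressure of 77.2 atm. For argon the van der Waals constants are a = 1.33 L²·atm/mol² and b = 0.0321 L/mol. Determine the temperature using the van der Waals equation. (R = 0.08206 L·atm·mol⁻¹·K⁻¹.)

T ≈ 615.3 K

T = (P + a n²/V²)(V − nb)/(nR)
P + a n²/V² = 77.2 + (1.33)(5.67)²/(3.75)² = 80.241 atm
V − nb = 3.75 − (5.67)(0.0321) = 3.5680 L
T = (80.241)(3.5680)/((5.67)(0.08206)) = 615.3 K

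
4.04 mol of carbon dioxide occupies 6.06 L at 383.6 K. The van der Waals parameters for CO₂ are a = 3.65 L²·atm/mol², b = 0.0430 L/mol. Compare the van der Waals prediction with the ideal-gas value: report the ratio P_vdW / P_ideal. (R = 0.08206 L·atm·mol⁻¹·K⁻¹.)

Ideal: P_ideal = nRT/V = (4.04)(0.08206)(383.6)/6.06 = 20.9855 atm
vdW: P = nRT/(V − nb) − a n²/V² = 127.172/5.88628 − 59.5738/36.7236 = 21.6048 − 1.62222 = 19.9826 atm
Ratio = 19.9826/20.9855 = 0.9522

P_vdW / P_ideal ≈ 0.9522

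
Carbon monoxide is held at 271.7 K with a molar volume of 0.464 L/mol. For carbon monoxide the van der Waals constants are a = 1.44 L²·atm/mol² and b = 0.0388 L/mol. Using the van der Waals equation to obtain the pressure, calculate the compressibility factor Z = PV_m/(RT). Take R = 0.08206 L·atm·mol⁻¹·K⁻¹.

P = RT/(V_m − b) − a/V_m² = (0.08206)(271.7)/(0.464 − 0.0388) − 1.44/(0.464)²
  = 22.296/0.42520 − 6.6885 = 52.437 − 6.6885 = 45.749 atm
Z = PV_m/(RT) = (45.749)(0.464)/((0.08206)(271.7)) = 21.228/22.296 = 0.9521

Z ≈ 0.9521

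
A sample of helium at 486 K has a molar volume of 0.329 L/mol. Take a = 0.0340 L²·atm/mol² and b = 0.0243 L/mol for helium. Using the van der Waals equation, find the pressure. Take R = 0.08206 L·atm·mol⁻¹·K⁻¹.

P ≈ 130.6 atm

P = RT/(V_m − b) − a/V_m²
RT/(V_m − b) = (0.08206)(486)/(0.329 − 0.0243) = 39.881/0.30470 = 130.89 atm
a/V_m² = 0.0340/(0.329)² = 0.31411 atm
P = 130.89 − 0.31411 = 130.6 atm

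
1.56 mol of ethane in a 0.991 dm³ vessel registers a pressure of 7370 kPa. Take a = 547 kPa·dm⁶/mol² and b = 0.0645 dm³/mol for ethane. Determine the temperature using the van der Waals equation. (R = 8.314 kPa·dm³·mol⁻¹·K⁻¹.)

T = (P + a n²/V²)(V − nb)/(nR)
P + a n²/V² = 7370 + (547)(1.56)²/(0.991)² = 8725.5 kPa
V − nb = 0.991 − (1.56)(0.0645) = 0.89038 dm³
T = (8725.5)(0.89038)/((1.56)(8.314)) = 599.0 K

T ≈ 599.0 K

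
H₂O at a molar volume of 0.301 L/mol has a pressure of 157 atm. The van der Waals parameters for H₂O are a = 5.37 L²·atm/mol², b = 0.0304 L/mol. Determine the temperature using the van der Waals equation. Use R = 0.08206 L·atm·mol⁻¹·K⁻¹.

T ≈ 713.2 K

T = (P + a/V_m²)(V_m − b)/R
P + a/V_m² = 157 + 5.37/(0.301)² = 216.27 atm
V_m − b = 0.301 − 0.0304 = 0.27060 L/mol
T = (216.27)(0.27060)/0.08206 = 713.2 K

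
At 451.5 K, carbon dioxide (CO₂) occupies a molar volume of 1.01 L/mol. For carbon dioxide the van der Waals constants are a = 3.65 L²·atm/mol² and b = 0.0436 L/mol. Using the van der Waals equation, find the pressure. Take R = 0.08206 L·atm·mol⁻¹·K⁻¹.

P ≈ 34.76 atm

P = RT/(V_m − b) − a/V_m²
RT/(V_m − b) = (0.08206)(451.5)/(1.01 − 0.0436) = 37.050/0.96640 = 38.338 atm
a/V_m² = 3.65/(1.01)² = 3.5781 atm
P = 38.338 − 3.5781 = 34.76 atm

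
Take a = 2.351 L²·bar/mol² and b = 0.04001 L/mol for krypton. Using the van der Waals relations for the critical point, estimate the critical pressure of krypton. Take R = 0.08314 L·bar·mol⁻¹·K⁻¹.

P_c ≈ 54.39 bar

For a van der Waals gas, P_c = a/(27b²).
P_c = 2.351/(27×(0.04001)²) = 2.351/0.043222 = 54.39 bar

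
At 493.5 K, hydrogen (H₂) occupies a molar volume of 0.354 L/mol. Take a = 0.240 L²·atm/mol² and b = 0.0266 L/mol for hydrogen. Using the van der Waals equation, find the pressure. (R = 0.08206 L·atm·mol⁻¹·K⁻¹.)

P = RT/(V_m − b) − a/V_m²
RT/(V_m − b) = (0.08206)(493.5)/(0.354 − 0.0266) = 40.497/0.32740 = 123.69 atm
a/V_m² = 0.240/(0.354)² = 1.9152 atm
P = 123.69 − 1.9152 = 121.8 atm

P ≈ 121.8 atm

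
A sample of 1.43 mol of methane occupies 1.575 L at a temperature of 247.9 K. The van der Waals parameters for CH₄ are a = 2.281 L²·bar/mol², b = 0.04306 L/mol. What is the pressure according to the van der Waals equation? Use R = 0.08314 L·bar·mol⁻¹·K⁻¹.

P ≈ 17.59 bar

P = nRT/(V − nb) − a n²/V²
nRT/(V − nb) = (1.43)(0.08314)(247.9)/(1.575 − 1.43×0.04306) = 29.473/1.5134 = 19.475 bar
a n²/V² = (2.281)(1.43)²/(1.575)² = 1.8803 bar
P = 19.475 − 1.8803 = 17.59 bar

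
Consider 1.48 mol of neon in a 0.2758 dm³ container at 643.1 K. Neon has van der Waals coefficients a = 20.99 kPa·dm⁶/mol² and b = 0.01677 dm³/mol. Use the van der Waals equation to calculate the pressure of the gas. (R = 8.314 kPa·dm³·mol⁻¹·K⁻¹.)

P ≈ 30925 kPa

P = nRT/(V − nb) − a n²/V²
nRT/(V − nb) = (1.48)(8.314)(643.1)/(0.2758 − 1.48×0.01677) = 7913.2/0.25098 = 31529 kPa
a n²/V² = (20.99)(1.48)²/(0.2758)² = 604.43 kPa
P = 31529 − 604.43 = 30925 kPa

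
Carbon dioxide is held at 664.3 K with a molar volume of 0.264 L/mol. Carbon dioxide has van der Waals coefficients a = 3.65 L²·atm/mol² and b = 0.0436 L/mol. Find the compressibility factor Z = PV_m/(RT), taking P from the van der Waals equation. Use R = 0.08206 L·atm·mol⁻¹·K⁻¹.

Z ≈ 0.9442

P = RT/(V_m − b) − a/V_m² = (0.08206)(664.3)/(0.264 − 0.0436) − 3.65/(0.264)²
  = 54.512/0.22040 − 52.370 = 247.33 − 52.370 = 194.96 atm
Z = PV_m/(RT) = (194.96)(0.264)/((0.08206)(664.3)) = 51.469/54.512 = 0.9442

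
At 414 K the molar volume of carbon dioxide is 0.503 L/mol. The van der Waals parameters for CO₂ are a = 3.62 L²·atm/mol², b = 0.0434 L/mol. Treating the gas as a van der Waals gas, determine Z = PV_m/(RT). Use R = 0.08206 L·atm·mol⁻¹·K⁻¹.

P = RT/(V_m − b) − a/V_m² = (0.08206)(414)/(0.503 − 0.0434) − 3.62/(0.503)²
  = 33.973/0.45960 − 14.308 = 73.919 − 14.308 = 59.611 atm
Z = PV_m/(RT) = (59.611)(0.503)/((0.08206)(414)) = 29.984/33.973 = 0.8826

Z ≈ 0.8826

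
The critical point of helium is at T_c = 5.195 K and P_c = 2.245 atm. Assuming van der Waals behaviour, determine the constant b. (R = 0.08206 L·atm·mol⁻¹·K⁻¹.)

From T_c = 8a/(27Rb) and P_c = a/(27b²): b = R T_c/(8 P_c).
b = (0.08206)(5.195)/(8×2.245) = 0.42630/17.960 = 0.02374 L/mol

b ≈ 0.02374 L/mol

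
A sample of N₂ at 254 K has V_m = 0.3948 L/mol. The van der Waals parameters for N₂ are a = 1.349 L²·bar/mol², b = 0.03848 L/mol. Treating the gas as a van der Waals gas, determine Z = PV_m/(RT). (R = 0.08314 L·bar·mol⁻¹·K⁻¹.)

P = RT/(V_m − b) − a/V_m² = (0.08314)(254)/(0.3948 − 0.03848) − 1.349/(0.3948)²
  = 21.118/0.35632 − 8.6548 = 59.267 − 8.6548 = 50.612 bar
Z = PV_m/(RT) = (50.612)(0.3948)/((0.08314)(254)) = 19.982/21.118 = 0.9462

Z ≈ 0.9462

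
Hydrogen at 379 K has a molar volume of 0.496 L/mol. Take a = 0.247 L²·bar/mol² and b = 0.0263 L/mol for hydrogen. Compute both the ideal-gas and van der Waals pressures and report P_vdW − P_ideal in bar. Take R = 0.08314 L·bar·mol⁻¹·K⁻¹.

ΔP ≈ 2.553 bar

Ideal: P_ideal = RT/V_m = (0.08314)(379)/0.496 = 63.5283 bar
vdW: P = RT/(V_m − b) − a/V_m² = 31.5101/0.469700 − 0.247/0.246016 = 67.0856 − 1.00400 = 66.0816 bar
ΔP = 66.0816 − 63.5283 = 2.553 bar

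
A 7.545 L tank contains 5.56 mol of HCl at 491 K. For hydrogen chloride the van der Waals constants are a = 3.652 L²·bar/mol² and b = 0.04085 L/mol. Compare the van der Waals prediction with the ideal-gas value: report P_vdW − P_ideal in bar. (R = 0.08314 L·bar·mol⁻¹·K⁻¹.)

Ideal: P_ideal = nRT/V = (5.56)(0.08314)(491)/7.545 = 30.0820 bar
vdW: P = nRT/(V − nb) − a n²/V² = 226.969/7.31787 − 112.896/56.9270 = 31.0157 − 1.98317 = 29.0325 bar
ΔP = 29.0325 − 30.0820 = -1.050 bar

ΔP ≈ -1.050 bar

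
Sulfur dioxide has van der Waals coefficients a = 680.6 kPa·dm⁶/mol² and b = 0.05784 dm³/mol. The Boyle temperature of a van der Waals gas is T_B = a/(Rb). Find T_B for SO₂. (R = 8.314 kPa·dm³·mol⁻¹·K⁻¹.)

For a van der Waals gas the second virial coefficient B₂ = b − a/(RT) vanishes at T_B = a/(Rb).
T_B = 680.6/(8.314×0.05784) = 680.6/0.48088 = 1415 K

T_B ≈ 1415 K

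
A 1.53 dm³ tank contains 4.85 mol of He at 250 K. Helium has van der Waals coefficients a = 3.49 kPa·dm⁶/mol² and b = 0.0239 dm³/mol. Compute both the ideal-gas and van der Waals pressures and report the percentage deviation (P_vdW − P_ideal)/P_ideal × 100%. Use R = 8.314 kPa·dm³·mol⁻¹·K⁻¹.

Ideal: P_ideal = nRT/V = (4.85)(8.314)(250)/1.53 = 6588.71 kPa
vdW: P = nRT/(V − nb) − a n²/V² = 10080.7/1.41409 − 82.0935/2.34090 = 7128.75 − 35.0692 = 7093.68 kPa
% deviation = (7093.68 − 6588.71)/6588.71 × 100% = 7.66%

7.66 %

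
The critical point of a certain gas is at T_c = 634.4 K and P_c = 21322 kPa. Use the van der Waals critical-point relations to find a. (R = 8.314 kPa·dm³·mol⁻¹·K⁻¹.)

From T_c = 8a/(27Rb) and P_c = a/(27b²): a = 27 R² T_c²/(64 P_c).
a = 27×(8.314)²×(634.4)²/(64×21322) = 751121430/1364608 = 550.4 kPa·dm⁶/mol²

a ≈ 550.4 kPa·dm⁶/mol²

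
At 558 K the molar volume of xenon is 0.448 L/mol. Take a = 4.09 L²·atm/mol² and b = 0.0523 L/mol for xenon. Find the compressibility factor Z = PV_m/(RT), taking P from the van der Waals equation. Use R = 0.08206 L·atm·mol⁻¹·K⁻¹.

Z ≈ 0.9328

P = RT/(V_m − b) − a/V_m² = (0.08206)(558)/(0.448 − 0.0523) − 4.09/(0.448)²
  = 45.789/0.39570 − 20.378 = 115.72 − 20.378 = 95.34 atm
Z = PV_m/(RT) = (95.34)(0.448)/((0.08206)(558)) = 42.712/45.789 = 0.9328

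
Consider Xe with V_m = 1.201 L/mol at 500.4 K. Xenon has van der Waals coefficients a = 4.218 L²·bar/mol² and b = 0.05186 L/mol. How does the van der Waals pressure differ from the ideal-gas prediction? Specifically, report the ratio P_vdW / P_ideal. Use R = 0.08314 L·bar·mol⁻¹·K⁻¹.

Ideal: P_ideal = RT/V_m = (0.08314)(500.4)/1.201 = 34.6405 bar
vdW: P = RT/(V_m − b) − a/V_m² = 41.6033/1.14914 − 4.218/1.44240 = 36.2039 − 2.92429 = 33.2796 bar
Ratio = 33.2796/34.6405 = 0.9607

P_vdW / P_ideal ≈ 0.9607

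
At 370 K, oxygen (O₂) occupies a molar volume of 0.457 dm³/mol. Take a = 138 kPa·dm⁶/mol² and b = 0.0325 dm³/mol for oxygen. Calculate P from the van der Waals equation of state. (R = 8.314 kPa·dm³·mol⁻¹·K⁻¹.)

P ≈ 6586 kPa

P = RT/(V_m − b) − a/V_m²
RT/(V_m − b) = (8.314)(370)/(0.457 − 0.0325) = 3076.2/0.42450 = 7246.6 kPa
a/V_m² = 138/(0.457)² = 660.76 kPa
P = 7246.6 − 660.76 = 6586 kPa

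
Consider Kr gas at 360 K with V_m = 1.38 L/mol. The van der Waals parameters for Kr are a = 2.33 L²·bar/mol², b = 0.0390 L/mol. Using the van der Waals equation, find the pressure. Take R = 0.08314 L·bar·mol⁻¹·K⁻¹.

P = RT/(V_m − b) − a/V_m²
RT/(V_m − b) = (0.08314)(360)/(1.38 − 0.0390) = 29.930/1.3410 = 22.319 bar
a/V_m² = 2.33/(1.38)² = 1.2235 bar
P = 22.319 − 1.2235 = 21.10 bar

P ≈ 21.10 bar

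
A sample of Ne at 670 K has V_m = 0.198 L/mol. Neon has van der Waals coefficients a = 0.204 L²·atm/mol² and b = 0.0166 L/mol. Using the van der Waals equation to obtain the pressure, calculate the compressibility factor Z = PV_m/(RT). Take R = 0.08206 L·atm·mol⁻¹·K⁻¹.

P = RT/(V_m − b) − a/V_m² = (0.08206)(670)/(0.198 − 0.0166) − 0.204/(0.198)²
  = 54.980/0.18140 − 5.2036 = 303.09 − 5.2036 = 297.89 atm
Z = PV_m/(RT) = (297.89)(0.198)/((0.08206)(670)) = 58.982/54.980 = 1.073

Z ≈ 1.073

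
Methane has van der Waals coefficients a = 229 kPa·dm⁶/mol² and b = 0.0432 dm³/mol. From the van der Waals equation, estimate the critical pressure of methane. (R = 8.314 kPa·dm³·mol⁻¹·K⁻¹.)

P_c ≈ 4545 kPa

For a van der Waals gas, P_c = a/(27b²).
P_c = 229/(27×(0.0432)²) = 229/0.050388 = 4545 kPa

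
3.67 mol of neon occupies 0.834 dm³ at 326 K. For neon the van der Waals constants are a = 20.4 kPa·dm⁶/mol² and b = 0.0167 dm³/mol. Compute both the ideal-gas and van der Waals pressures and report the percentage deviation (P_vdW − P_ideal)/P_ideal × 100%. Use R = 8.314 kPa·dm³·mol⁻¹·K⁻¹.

4.62 %

Ideal: P_ideal = nRT/V = (3.67)(8.314)(326)/0.834 = 11926.9 kPa
vdW: P = nRT/(V − nb) − a n²/V² = 9947.04/0.772711 − 274.766/0.695556 = 12872.9 − 395.031 = 12477.9 kPa
% deviation = (12477.9 − 11926.9)/11926.9 × 100% = 4.62%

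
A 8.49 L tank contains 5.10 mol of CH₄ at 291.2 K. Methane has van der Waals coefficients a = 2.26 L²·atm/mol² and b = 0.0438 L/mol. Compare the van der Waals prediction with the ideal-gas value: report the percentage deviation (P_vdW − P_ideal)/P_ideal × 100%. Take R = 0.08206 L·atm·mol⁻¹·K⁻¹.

-2.98 %

Ideal: P_ideal = nRT/V = (5.10)(0.08206)(291.2)/8.49 = 14.3544 atm
vdW: P = nRT/(V − nb) − a n²/V² = 121.869/8.26662 − 58.7826/72.0801 = 14.7423 − 0.815518 = 13.9268 atm
% deviation = (13.9268 − 14.3544)/14.3544 × 100% = -2.98%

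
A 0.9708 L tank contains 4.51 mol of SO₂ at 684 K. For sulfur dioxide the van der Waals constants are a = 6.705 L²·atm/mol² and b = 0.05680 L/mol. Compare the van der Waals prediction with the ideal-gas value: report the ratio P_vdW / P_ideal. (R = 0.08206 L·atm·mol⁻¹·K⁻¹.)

P_vdW / P_ideal ≈ 0.8035

Ideal: P_ideal = nRT/V = (4.51)(0.08206)(684)/0.9708 = 260.756 atm
vdW: P = nRT/(V − nb) − a n²/V² = 253.142/0.714632 − 136.380/0.942453 = 354.227 − 144.707 = 209.520 atm
Ratio = 209.520/260.756 = 0.8035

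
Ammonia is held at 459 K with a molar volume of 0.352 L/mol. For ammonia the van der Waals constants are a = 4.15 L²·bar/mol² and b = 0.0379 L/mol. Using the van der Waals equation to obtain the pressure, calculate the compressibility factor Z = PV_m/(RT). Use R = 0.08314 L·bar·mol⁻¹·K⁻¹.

P = RT/(V_m − b) − a/V_m² = (0.08314)(459)/(0.352 − 0.0379) − 4.15/(0.352)²
  = 38.161/0.31410 − 33.494 = 121.49 − 33.494 = 88.00 bar
Z = PV_m/(RT) = (88.00)(0.352)/((0.08314)(459)) = 30.976/38.161 = 0.8117

Z ≈ 0.8117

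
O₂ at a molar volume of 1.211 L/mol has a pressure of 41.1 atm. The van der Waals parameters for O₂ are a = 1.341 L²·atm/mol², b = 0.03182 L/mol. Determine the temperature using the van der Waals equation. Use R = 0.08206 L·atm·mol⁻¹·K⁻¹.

T = (P + a/V_m²)(V_m − b)/R
P + a/V_m² = 41.1 + 1.341/(1.211)² = 42.014 atm
V_m − b = 1.211 − 0.03182 = 1.1792 L/mol
T = (42.014)(1.1792)/0.08206 = 603.7 K

T ≈ 603.7 K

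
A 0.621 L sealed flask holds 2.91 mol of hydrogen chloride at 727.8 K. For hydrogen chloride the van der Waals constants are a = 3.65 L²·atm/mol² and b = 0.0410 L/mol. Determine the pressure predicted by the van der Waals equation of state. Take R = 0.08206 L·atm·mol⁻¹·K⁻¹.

P = nRT/(V − nb) − a n²/V²
nRT/(V − nb) = (2.91)(0.08206)(727.8)/(0.621 − 2.91×0.0410) = 173.79/0.50169 = 346.41 atm
a n²/V² = (3.65)(2.91)²/(0.621)² = 80.149 atm
P = 346.41 − 80.149 = 266.3 atm

P ≈ 266.3 atm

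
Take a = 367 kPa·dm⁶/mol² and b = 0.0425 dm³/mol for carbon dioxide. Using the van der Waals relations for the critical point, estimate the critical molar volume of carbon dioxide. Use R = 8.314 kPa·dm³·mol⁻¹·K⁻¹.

For a van der Waals gas, V_m,c = 3b.
V_m,c = 3×0.0425 = 0.1275 dm³/mol

V_m,c ≈ 0.1275 dm³/mol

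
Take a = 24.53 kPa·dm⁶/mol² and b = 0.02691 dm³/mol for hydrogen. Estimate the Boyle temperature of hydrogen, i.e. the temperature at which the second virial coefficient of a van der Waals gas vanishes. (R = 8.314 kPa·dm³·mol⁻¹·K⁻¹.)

T_B ≈ 109.6 K

For a van der Waals gas the second virial coefficient B₂ = b − a/(RT) vanishes at T_B = a/(Rb).
T_B = 24.53/(8.314×0.02691) = 24.53/0.22373 = 109.6 K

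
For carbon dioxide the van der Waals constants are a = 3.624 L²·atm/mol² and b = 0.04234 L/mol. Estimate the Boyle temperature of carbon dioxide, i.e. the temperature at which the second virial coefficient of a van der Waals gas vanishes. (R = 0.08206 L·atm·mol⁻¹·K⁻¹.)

T_B ≈ 1043 K

For a van der Waals gas the second virial coefficient B₂ = b − a/(RT) vanishes at T_B = a/(Rb).
T_B = 3.624/(0.08206×0.04234) = 3.624/0.0034744 = 1043 K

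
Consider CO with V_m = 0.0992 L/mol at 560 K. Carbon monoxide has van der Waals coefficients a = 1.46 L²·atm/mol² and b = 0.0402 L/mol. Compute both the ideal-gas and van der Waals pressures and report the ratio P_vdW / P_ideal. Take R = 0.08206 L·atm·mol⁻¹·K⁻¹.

P_vdW / P_ideal ≈ 1.361

Ideal: P_ideal = RT/V_m = (0.08206)(560)/0.0992 = 463.242 atm
vdW: P = RT/(V_m − b) − a/V_m² = 45.9536/0.0590000 − 1.46/0.00984064 = 778.875 − 148.364 = 630.511 atm
Ratio = 630.511/463.242 = 1.361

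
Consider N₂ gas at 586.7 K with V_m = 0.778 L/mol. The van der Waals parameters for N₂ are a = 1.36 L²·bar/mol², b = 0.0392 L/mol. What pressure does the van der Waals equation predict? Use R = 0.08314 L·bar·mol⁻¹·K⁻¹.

P = RT/(V_m − b) − a/V_m²
RT/(V_m − b) = (0.08314)(586.7)/(0.778 − 0.0392) = 48.778/0.73880 = 66.023 bar
a/V_m² = 1.36/(0.778)² = 2.2469 bar
P = 66.023 − 2.2469 = 63.78 bar

P ≈ 63.78 bar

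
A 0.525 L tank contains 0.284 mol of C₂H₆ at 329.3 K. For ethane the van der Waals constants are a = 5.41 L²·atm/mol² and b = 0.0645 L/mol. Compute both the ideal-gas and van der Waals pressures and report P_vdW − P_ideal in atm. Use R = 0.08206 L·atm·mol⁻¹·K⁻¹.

Ideal: P_ideal = nRT/V = (0.284)(0.08206)(329.3)/0.525 = 14.6178 atm
vdW: P = nRT/(V − nb) − a n²/V² = 7.67435/0.506682 − 0.436349/0.275625 = 15.1463 − 1.58313 = 13.5632 atm
ΔP = 13.5632 − 14.6178 = -1.055 atm

ΔP ≈ -1.055 atm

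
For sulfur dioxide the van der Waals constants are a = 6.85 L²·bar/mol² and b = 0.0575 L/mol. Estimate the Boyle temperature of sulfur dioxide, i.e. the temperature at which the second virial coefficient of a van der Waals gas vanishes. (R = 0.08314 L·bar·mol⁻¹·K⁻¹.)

For a van der Waals gas the second virial coefficient B₂ = b − a/(RT) vanishes at T_B = a/(Rb).
T_B = 6.85/(0.08314×0.0575) = 6.85/0.0047806 = 1433 K

T_B ≈ 1433 K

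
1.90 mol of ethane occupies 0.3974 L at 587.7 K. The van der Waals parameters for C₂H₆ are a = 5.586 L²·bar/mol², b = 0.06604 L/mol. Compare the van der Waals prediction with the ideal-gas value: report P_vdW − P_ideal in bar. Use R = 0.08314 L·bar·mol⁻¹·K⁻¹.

ΔP ≈ -19.89 bar

Ideal: P_ideal = nRT/V = (1.90)(0.08314)(587.7)/0.3974 = 233.610 bar
vdW: P = nRT/(V − nb) − a n²/V² = 92.8366/0.271924 − 20.1655/0.157927 = 341.406 − 127.689 = 213.717 bar
ΔP = 213.717 − 233.610 = -19.89 bar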